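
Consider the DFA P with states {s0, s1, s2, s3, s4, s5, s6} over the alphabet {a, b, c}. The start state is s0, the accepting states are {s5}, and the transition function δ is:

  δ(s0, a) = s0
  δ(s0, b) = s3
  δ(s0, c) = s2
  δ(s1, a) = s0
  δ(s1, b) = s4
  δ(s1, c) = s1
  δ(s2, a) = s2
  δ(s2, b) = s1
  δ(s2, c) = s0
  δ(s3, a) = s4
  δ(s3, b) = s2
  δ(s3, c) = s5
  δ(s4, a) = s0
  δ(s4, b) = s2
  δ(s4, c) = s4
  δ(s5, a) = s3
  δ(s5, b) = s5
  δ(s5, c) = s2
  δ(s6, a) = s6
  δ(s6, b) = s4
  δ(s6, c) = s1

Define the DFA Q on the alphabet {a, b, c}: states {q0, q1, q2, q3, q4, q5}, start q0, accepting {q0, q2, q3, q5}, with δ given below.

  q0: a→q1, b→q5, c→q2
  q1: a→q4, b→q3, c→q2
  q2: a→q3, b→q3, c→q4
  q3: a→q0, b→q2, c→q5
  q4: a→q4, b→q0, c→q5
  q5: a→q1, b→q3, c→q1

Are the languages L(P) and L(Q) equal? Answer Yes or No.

No

The string bc is accepted by P but rejected by Q.
So L(P) ≠ L(Q).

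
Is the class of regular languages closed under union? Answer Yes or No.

Yes

Given DFAs for L₁ and L₂, run them in parallel: the product automaton on Q₁ × Q₂ that accepts when either component is accepting recognises L₁ ∪ L₂ (equivalently, R₁ | R₂ is a regular expression for it).
So the regular languages are closed under union.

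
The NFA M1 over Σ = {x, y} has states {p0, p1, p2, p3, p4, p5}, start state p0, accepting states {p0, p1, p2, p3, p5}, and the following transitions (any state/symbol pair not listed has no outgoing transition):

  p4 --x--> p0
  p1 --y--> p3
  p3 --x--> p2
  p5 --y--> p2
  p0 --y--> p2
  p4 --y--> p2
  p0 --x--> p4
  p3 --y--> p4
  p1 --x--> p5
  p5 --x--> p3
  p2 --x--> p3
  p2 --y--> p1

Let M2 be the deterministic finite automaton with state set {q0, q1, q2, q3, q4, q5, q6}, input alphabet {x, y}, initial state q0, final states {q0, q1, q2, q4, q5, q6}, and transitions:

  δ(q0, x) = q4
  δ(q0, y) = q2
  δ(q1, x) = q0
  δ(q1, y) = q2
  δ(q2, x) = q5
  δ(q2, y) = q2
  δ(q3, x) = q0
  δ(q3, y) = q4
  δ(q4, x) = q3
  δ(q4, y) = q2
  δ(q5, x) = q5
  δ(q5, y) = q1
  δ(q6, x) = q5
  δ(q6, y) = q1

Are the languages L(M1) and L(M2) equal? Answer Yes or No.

The string xx is accepted by M1 but rejected by M2.
So L(M1) ≠ L(M2).

No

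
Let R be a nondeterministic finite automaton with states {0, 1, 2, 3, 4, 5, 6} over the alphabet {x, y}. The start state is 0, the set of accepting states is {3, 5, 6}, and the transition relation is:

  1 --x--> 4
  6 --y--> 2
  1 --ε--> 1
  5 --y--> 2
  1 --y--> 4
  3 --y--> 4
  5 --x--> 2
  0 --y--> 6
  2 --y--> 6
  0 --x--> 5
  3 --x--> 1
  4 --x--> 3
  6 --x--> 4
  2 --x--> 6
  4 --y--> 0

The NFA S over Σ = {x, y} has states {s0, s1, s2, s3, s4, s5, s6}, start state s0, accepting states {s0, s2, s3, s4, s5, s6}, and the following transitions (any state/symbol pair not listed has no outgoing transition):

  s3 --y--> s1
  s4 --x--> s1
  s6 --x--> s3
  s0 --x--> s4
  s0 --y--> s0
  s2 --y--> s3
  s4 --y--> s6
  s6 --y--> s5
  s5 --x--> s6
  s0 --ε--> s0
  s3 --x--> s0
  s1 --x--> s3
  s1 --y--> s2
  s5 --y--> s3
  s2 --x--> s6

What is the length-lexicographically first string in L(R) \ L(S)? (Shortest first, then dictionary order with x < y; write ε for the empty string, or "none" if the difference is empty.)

The string yxx is accepted by R but not by S.
No shorter string lies in the difference, and yxx is the lexicographically first length-3 string in L(R) \ L(S).

yxx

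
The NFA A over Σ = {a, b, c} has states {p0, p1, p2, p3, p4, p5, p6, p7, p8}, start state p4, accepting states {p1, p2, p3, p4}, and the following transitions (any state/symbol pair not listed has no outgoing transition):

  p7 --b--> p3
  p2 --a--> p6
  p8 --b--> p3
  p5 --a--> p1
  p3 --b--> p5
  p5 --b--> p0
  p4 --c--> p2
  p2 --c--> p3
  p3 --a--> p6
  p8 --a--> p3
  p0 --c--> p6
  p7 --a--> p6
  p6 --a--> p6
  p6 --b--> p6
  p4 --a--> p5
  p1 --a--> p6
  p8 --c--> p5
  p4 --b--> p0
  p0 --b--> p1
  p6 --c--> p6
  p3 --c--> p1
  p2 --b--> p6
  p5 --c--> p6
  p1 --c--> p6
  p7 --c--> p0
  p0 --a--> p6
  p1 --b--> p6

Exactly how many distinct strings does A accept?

9

The useful subgraph on states {p0, p1, p2, p3, p4, p5} is acyclic, so L(A) is finite; the longest accepting path visits 6 useful states, giving maximum string length 5.
Counting accepting paths from p4 by length: 1 of length 0, 1 of length 1, 3 of length 2, 2 of length 3, 1 of length 4, 1 of length 5. Total 9.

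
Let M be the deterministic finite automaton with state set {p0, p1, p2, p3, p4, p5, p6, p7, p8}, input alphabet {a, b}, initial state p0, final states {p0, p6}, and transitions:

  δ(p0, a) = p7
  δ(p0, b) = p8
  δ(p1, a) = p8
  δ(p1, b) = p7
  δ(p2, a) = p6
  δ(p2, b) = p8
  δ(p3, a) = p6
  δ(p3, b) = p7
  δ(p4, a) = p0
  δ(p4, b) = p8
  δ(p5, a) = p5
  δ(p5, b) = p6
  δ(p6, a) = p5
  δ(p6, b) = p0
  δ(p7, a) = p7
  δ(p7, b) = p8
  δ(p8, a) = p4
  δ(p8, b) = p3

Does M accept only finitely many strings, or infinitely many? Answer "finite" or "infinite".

State p0 is reachable from the start and can reach an accepting state, and it lies on the cycle p0 → p8 → p3 → p6 → p0.
Traversing that cycle any number of times yields accepted strings of unbounded length, so the language is infinite.

infinite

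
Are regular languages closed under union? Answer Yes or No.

Yes

Given DFAs for L₁ and L₂, run them in parallel: the product automaton on Q₁ × Q₂ that accepts when either component is accepting recognises L₁ ∪ L₂ (equivalently, R₁ | R₂ is a regular expression for it).
So the regular languages are closed under union.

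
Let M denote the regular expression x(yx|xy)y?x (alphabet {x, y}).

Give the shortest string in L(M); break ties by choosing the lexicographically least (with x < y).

xxyx

By inspection of the expression, no string of length less than 4 matches, and xxyx is the lexicographically first match of length 4.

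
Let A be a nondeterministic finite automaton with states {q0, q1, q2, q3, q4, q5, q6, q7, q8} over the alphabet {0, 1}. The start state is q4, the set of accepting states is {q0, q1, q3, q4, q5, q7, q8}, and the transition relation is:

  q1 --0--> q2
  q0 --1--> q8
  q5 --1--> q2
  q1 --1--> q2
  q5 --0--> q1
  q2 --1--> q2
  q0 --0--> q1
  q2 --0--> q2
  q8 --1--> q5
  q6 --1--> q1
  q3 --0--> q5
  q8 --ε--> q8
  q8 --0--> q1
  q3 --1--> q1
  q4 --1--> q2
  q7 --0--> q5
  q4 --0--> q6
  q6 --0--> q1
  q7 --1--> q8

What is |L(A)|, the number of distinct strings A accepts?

The useful subgraph on states {q1, q4, q6} is acyclic, so L(A) is finite; the longest accepting path visits 3 useful states, giving maximum string length 2.
Counting accepting paths from q4 by length: 1 of length 0, 2 of length 2. Total 3.

3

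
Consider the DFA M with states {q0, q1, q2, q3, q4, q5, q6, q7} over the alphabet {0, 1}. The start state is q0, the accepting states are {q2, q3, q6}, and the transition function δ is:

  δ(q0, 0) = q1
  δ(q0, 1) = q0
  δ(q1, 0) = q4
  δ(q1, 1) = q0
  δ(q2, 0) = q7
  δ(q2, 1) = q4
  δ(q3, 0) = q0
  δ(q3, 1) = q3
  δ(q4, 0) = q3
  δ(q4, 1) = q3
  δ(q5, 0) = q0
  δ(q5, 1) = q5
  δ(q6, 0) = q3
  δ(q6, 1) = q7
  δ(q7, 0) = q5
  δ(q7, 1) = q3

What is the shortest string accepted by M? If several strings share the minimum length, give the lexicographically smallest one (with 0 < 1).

000

A breadth-first search from q0 reaches an accepting state first via the path q0 → q1 → q4 → q3 on input 000.
No string of length < 3 is accepted (BFS exhausts all shorter strings without reaching an accepting state), and 000 is the lexicographically least accepting string of length 3.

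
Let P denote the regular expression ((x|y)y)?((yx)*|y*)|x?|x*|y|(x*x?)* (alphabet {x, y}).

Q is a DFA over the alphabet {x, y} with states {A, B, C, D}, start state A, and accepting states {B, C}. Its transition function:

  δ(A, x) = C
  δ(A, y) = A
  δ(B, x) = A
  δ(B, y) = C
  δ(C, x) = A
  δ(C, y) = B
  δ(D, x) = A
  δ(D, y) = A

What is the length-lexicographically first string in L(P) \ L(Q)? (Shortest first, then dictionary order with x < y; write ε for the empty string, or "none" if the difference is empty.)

ε

The empty string ε is accepted by P but not by Q.
Since ε is the unique shortest string, it is the required witness.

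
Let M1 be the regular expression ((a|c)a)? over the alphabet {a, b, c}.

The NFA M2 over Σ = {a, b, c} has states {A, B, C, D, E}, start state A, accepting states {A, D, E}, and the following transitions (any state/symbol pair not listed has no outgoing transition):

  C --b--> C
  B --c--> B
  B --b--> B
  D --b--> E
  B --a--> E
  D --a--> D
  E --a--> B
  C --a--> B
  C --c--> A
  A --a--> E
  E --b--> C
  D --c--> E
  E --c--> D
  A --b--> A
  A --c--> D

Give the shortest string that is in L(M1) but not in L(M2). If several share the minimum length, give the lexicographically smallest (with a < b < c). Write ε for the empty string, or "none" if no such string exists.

aa

The string aa is accepted by M1 but not by M2.
No shorter string lies in the difference, and aa is the lexicographically first length-2 string in L(M1) \ L(M2).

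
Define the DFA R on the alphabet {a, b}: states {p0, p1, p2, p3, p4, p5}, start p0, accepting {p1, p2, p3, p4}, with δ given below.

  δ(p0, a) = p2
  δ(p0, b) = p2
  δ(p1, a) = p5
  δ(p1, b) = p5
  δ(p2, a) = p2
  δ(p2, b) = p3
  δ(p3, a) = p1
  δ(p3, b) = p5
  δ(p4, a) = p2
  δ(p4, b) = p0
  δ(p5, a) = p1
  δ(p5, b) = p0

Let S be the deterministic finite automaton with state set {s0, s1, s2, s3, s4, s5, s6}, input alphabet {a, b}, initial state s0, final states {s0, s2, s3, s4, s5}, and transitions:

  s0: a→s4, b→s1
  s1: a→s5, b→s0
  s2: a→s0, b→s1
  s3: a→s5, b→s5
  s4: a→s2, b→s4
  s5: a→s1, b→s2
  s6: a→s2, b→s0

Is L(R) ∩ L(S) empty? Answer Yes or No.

The string a is accepted by both R and S.
Hence L(R) ∩ L(S) ≠ ∅.

No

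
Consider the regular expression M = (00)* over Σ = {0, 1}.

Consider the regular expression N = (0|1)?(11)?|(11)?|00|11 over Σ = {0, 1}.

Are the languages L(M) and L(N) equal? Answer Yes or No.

No

The string 0000 is accepted by M but rejected by N.
So L(M) ≠ L(N).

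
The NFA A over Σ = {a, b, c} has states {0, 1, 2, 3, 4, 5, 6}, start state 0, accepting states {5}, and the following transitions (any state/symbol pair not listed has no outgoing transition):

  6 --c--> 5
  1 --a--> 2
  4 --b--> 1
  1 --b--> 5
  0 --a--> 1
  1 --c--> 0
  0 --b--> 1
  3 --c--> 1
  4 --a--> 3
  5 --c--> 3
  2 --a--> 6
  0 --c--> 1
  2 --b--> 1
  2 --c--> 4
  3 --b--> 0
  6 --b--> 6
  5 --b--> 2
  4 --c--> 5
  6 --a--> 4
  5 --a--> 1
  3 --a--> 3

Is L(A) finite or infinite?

State 0 is reachable from the start and can reach an accepting state, and it lies on the cycle 0 → 1 → 0.
Traversing that cycle any number of times yields accepted strings of unbounded length, so the language is infinite.

infinite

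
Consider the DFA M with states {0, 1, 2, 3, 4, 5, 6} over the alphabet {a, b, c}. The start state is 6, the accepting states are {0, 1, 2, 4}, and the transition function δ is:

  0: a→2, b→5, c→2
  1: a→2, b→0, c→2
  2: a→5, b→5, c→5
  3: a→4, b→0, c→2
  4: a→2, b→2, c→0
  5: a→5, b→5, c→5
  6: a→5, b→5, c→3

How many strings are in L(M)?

The useful subgraph on states {0, 2, 3, 4, 6} is acyclic, so L(M) is finite; the longest accepting path visits 5 useful states, giving maximum string length 4.
Counting accepting paths from 6 by length: 3 of length 2, 5 of length 3, 2 of length 4. Total 10.

10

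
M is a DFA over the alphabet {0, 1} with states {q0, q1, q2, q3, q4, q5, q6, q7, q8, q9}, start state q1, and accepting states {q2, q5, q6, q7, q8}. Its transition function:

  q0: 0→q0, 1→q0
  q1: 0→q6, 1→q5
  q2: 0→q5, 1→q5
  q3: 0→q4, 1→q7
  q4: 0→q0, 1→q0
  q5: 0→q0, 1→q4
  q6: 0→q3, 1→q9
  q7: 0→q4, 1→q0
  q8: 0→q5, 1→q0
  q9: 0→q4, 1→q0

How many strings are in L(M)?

The useful subgraph on states {q1, q3, q5, q6, q7} is acyclic, so L(M) is finite; the longest accepting path visits 4 useful states, giving maximum string length 3.
Counting accepting paths from q1 by length: 2 of length 1, 1 of length 3. Total 3.

3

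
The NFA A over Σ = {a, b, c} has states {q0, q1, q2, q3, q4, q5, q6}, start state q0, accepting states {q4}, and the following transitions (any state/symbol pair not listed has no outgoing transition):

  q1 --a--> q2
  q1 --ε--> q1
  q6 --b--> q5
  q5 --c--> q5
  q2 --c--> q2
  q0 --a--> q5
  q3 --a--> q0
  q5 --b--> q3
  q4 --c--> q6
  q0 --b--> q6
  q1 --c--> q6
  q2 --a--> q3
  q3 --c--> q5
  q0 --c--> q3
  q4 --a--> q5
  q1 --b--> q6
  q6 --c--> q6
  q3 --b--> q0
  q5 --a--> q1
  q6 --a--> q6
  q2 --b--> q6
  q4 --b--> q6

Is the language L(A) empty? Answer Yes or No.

The states reachable from the start state are {q0, q1, q2, q3, q5, q6}.
None of the accepting states {q4} is reachable, so no string is accepted and L(A) = ∅.

Yes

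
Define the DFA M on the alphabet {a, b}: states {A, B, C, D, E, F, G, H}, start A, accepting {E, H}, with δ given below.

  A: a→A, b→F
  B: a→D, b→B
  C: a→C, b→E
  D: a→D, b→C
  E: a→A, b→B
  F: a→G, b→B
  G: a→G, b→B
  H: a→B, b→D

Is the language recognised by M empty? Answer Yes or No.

The string bbabb is accepted: the run A → F → B → D → C → E ends in the accepting state E.
Since at least one string is accepted, L(M) is not empty.

No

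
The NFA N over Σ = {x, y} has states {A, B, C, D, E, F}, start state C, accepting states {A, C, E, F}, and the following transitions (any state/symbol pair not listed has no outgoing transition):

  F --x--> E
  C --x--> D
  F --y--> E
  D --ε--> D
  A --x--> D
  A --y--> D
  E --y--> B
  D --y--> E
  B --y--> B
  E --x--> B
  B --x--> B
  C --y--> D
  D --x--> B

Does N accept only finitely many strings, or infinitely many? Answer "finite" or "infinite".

The useful states (reachable from C and able to reach an accepting state) are {C, D, E}.
Restricted to these states the transition graph has no cycle, so every accepting path has bounded length and L is finite.

finite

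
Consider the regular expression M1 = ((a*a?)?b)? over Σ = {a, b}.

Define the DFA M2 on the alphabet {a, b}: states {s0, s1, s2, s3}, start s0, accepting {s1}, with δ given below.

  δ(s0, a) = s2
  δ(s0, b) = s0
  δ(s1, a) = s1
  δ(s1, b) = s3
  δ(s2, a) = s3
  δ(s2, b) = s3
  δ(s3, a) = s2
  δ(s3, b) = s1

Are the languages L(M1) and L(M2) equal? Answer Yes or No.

The empty string ε is accepted by M1 but rejected by M2.
So L(M1) ≠ L(M2).

No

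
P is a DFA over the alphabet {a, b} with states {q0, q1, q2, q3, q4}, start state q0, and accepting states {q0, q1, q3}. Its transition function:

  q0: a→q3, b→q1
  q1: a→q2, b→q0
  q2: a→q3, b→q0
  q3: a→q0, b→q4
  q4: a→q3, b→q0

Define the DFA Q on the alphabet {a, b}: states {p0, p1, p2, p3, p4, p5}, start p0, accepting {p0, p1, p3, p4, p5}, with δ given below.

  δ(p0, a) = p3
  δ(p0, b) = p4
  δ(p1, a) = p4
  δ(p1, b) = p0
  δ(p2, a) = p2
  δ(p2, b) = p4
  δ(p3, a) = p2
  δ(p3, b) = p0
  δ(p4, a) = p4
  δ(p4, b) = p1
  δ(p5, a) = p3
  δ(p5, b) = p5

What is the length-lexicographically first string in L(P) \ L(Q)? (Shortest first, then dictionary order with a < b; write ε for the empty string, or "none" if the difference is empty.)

The string aa is accepted by P but not by Q.
No shorter string lies in the difference, and aa is the lexicographically first length-2 string in L(P) \ L(Q).

aa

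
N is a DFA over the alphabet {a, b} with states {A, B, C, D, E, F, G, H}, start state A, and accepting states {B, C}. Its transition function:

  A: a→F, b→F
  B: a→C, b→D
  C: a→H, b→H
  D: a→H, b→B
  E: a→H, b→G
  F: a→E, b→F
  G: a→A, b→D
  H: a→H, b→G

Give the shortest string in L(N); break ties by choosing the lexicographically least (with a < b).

aabbb

A breadth-first search from A reaches an accepting state first via the path A → F → E → G → D → B on input aabbb.
No string of length < 5 is accepted (BFS exhausts all shorter strings without reaching an accepting state), and aabbb is the lexicographically least accepting string of length 5.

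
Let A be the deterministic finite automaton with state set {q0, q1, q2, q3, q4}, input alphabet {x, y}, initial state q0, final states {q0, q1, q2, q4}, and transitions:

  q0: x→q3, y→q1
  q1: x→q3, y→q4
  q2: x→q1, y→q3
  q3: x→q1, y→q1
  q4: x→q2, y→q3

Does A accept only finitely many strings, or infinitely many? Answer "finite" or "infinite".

State q1 is reachable from the start and can reach an accepting state, and it lies on the cycle q1 → q3 → q1.
Traversing that cycle any number of times yields accepted strings of unbounded length, so the language is infinite.

infinite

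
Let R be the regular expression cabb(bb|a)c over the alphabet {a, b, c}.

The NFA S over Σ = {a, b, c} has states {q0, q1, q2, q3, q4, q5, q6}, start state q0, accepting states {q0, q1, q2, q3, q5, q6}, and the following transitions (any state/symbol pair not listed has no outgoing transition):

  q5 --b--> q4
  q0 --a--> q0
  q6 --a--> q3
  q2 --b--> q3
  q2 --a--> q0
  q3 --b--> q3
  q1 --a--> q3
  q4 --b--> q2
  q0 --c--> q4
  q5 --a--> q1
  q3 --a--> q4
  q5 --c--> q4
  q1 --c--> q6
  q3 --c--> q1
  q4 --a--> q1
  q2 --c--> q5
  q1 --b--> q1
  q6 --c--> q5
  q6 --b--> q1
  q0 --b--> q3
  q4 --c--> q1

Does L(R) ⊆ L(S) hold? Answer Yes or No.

Converting the expression R to a DFA (subset construction, then merging equivalent states) gives the minimal DFA with states {r0, r1, r2, r3, r4, r5, r6, r7, r8}, start state r0, accepting states {r8} and transitions r0: a→r1, b→r1, c→r2; r1: a→r1, b→r1, c→r1; r2: a→r3, b→r1, c→r1; r3: a→r1, b→r4, c→r1; r4: a→r1, b→r5, c→r1; r5: a→r6, b→r7, c→r1; r6: a→r1, b→r1, c→r8; r7: a→r1, b→r6, c→r1; r8: a→r1, b→r1, c→r1.
Exploring the product automaton R × S from the start pair (r0, q0), following both machines on each input symbol, reaches 17 state pairs: (r0, q0), (r1, q0), (r1, q3), (r2, q4), (r1, q4), (r1, q1), (r3, q1), (r1, q2), (r1, q6), (r4, q1), (r1, q5), (r5, q1), (r6, q3), (r7, q1), (r8, q1), (r6, q1), (r8, q6).
R accepts in {r8} and S accepts in {q0, q1, q2, q3, q5, q6}. The reachable pairs whose R-component is accepting are (r8, q1), (r8, q6); in each of them the S-component is accepting too, so the product for L(R) \ L(S) (R-component accepting, S-component rejecting) has no reachable accepting pair and the difference is empty.
Hence every string in L(R) is also in L(S).

Yes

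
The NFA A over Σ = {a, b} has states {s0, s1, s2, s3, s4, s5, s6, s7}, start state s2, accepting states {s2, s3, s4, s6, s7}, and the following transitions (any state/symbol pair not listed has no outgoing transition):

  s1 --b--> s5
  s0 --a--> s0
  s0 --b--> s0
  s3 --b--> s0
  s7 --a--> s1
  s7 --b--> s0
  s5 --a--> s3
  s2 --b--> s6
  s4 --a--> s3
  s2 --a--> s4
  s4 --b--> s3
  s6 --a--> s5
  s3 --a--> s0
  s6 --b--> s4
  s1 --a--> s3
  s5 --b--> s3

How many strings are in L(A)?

10

The useful subgraph on states {s2, s3, s4, s5, s6} is acyclic, so L(A) is finite; the longest accepting path visits 4 useful states, giving maximum string length 3.
Counting accepting paths from s2 by length: 1 of length 0, 2 of length 1, 3 of length 2, 4 of length 3. Total 10.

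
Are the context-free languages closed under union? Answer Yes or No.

Take grammars for L₁ and L₂ with disjoint nonterminals and start symbols S₁, S₂; the grammar with a new start symbol and productions S → S₁ | S₂ generates L₁ ∪ L₂.
So the context-free languages are closed under union.

Yes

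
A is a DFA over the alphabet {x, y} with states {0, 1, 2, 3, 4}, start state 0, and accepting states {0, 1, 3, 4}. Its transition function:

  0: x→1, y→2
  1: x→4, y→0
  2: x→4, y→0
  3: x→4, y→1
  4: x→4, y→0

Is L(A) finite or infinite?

infinite

State 0 is reachable from the start and can reach an accepting state, and it lies on the cycle 0 → 1 → 0.
Traversing that cycle any number of times yields accepted strings of unbounded length, so the language is infinite.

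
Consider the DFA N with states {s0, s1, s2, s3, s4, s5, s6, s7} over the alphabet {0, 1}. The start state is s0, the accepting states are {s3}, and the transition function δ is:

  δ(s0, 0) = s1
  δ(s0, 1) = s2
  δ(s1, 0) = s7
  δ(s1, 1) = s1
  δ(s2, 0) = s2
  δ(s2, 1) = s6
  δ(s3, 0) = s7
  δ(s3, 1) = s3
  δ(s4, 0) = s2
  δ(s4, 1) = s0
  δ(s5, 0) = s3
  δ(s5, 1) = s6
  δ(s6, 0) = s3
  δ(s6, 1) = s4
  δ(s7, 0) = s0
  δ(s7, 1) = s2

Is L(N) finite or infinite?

State s1 is reachable from the start and can reach an accepting state, and it lies on the cycle s1 → s1.
Traversing that cycle any number of times yields accepted strings of unbounded length, so the language is infinite.

infinite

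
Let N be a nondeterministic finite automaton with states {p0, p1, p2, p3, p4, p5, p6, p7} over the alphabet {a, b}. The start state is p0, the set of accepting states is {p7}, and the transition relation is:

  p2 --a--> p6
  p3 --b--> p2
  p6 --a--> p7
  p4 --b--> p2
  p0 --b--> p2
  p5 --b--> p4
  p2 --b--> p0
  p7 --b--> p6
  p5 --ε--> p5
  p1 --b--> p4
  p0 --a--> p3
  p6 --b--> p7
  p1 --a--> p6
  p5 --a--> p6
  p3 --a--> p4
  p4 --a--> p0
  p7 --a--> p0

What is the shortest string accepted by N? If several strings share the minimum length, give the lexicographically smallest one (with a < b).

baa

A breadth-first search from p0 reaches an accepting state first via the path p0 → p2 → p6 → p7 on input baa.
No string of length < 3 is accepted (BFS exhausts all shorter strings without reaching an accepting state), and baa is the lexicographically least accepting string of length 3.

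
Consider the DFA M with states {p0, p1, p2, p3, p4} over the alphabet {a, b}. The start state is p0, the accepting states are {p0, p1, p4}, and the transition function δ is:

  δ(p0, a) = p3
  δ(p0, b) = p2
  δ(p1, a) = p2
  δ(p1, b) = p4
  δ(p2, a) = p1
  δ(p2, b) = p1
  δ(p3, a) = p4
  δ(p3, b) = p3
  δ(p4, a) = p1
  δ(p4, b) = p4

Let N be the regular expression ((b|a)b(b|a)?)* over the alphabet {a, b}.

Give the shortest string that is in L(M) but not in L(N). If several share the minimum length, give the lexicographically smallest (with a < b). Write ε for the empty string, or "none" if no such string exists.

aa

The string aa is accepted by M but not by N.
No shorter string lies in the difference, and aa is the lexicographically first length-2 string in L(M) \ L(N).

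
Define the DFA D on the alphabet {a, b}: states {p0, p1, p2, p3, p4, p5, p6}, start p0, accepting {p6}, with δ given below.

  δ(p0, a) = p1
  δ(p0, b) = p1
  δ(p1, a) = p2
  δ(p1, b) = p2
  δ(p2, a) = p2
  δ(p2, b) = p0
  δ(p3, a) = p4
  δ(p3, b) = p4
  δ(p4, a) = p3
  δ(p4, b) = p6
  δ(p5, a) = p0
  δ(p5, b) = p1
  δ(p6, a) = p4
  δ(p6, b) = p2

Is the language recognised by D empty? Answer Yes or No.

Yes

The states reachable from the start state are {p0, p1, p2}.
None of the accepting states {p6} is reachable, so no string is accepted and L(D) = ∅.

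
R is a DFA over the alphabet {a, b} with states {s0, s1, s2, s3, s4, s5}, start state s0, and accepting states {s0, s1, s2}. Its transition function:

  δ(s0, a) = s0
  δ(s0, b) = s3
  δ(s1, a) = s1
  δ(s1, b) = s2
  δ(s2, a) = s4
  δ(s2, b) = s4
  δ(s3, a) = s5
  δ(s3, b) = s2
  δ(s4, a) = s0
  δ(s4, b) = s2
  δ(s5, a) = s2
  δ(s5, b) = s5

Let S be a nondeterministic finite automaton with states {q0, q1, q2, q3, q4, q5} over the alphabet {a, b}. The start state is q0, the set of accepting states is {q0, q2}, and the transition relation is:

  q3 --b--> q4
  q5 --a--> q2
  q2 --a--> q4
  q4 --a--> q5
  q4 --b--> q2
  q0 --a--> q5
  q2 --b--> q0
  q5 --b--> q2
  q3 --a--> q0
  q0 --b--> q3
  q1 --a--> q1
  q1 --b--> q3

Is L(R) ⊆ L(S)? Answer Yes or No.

No

The string a is in L(R) but not in L(S).
So L(R) ⊄ L(S).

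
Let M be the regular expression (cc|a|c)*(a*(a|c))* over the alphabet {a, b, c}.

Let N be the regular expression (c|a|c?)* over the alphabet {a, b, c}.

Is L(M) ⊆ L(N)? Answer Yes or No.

Yes

Converting the expression M to a DFA (subset construction, then merging equivalent states) gives the minimal DFA with states {m0, m1}, start state m0, accepting states {m0} and transitions m0: a→m0, b→m1, c→m0; m1: a→m1, b→m1, c→m1.
Converting the expression N to a DFA (subset construction, then merging equivalent states) gives the minimal DFA with states {n0, n1}, start state n0, accepting states {n0} and transitions n0: a→n0, b→n1, c→n0; n1: a→n1, b→n1, c→n1.
Exploring the product automaton M × N from the start pair (m0, n0), following both machines on each input symbol, reaches 2 state pairs: (m0, n0), (m1, n1).
M accepts in {m0} and N accepts in {n0}. The reachable pairs whose M-component is accepting are (m0, n0); in each of them the N-component is accepting too, so the product for L(M) \ L(N) (M-component accepting, N-component rejecting) has no reachable accepting pair and the difference is empty.
Hence every string in L(M) is also in L(N).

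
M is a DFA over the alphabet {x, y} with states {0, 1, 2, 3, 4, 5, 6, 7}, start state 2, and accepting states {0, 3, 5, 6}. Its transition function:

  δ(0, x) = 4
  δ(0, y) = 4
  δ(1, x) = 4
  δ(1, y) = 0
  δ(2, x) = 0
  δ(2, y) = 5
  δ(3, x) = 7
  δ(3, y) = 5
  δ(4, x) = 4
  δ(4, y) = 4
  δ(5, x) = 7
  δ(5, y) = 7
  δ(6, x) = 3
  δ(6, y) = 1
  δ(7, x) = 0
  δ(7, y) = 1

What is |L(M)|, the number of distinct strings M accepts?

The useful subgraph on states {0, 1, 2, 5, 7} is acyclic, so L(M) is finite; the longest accepting path visits 5 useful states, giving maximum string length 4.
Counting accepting paths from 2 by length: 2 of length 1, 2 of length 3, 2 of length 4. Total 6.

6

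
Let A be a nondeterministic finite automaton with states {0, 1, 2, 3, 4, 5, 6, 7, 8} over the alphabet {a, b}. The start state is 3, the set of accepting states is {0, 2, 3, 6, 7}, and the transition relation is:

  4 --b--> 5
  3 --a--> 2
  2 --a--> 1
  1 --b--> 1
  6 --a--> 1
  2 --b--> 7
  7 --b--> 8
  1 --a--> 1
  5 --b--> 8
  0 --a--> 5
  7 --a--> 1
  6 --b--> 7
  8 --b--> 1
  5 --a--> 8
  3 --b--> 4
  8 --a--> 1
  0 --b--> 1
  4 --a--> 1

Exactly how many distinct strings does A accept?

3

The useful subgraph on states {2, 3, 7} is acyclic, so L(A) is finite; the longest accepting path visits 3 useful states, giving maximum string length 2.
Counting accepting paths from 3 by length: 1 of length 0, 1 of length 1, 1 of length 2. Total 3.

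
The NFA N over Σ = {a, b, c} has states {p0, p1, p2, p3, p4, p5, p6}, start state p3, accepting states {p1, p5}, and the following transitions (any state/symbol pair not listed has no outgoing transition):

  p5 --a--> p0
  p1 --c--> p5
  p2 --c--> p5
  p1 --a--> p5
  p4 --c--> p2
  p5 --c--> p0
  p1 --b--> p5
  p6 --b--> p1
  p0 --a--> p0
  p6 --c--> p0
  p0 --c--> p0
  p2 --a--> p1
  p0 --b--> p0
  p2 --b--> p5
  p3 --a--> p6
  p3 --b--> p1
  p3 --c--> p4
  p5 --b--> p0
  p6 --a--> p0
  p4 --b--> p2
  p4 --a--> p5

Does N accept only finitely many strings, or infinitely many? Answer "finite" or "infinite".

finite

The useful states (reachable from p3 and able to reach an accepting state) are {p1, p2, p3, p4, p5, p6}.
Restricted to these states the transition graph has no cycle, so every accepting path has bounded length and L is finite.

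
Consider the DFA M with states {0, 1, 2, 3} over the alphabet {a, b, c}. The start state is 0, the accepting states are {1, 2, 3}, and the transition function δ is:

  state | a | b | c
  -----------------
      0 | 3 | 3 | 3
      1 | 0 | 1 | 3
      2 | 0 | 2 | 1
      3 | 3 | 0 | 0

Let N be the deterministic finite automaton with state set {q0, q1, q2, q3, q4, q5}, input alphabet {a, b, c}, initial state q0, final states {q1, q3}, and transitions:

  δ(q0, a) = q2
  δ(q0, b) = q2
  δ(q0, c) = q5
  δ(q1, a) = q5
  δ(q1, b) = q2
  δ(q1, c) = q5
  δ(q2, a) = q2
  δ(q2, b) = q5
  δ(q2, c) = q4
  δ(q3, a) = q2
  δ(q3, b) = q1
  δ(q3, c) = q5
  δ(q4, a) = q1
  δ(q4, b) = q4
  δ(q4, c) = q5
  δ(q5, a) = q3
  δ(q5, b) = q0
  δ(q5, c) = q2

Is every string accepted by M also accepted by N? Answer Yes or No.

The string a is in L(M) but not in L(N).
So L(M) ⊄ L(N).

No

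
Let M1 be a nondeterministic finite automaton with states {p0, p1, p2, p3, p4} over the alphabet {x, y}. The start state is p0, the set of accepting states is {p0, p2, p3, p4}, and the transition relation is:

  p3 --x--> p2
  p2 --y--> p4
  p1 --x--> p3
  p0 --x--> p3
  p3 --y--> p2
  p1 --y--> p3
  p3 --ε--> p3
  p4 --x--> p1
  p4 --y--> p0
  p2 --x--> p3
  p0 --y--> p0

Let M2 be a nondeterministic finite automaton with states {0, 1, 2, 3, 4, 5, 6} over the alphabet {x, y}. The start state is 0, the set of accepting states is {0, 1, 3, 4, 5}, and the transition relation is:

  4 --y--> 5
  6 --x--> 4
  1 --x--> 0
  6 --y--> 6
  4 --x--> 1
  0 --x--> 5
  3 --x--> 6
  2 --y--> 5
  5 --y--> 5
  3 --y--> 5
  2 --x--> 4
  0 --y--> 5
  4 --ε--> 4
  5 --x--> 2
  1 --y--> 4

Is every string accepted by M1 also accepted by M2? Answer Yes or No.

No

The string xx is in L(M1) but not in L(M2).
So L(M1) ⊄ L(M2).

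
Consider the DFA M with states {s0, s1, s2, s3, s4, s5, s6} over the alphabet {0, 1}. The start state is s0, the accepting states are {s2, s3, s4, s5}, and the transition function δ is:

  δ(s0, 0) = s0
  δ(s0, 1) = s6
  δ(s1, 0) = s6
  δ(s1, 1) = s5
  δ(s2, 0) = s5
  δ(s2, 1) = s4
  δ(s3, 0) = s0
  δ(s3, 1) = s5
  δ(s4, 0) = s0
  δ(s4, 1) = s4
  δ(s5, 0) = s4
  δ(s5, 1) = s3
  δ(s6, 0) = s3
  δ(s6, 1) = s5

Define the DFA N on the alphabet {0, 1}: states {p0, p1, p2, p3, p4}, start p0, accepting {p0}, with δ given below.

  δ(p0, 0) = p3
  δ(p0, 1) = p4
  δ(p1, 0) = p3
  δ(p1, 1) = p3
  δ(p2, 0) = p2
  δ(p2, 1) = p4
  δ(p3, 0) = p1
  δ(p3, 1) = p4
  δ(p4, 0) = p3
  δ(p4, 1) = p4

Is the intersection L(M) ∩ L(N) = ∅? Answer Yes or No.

Exploring the product automaton M × N from the start pair (s0, p0), following both machines on each input symbol, reaches 13 state pairs: (s0, p0), (s0, p3), (s6, p4), (s0, p1), (s3, p3), (s5, p4), (s6, p3), (s4, p3), (s3, p4), (s3, p1), (s4, p4), (s5, p3), (s4, p1).
M accepts in {s2, s3, s4, s5} and N accepts in {p0}; no reachable pair has both components accepting, so no string drives both machines to acceptance simultaneously and L(M) ∩ L(N) = ∅.
So no string is accepted by both, and the intersection is empty.

Yes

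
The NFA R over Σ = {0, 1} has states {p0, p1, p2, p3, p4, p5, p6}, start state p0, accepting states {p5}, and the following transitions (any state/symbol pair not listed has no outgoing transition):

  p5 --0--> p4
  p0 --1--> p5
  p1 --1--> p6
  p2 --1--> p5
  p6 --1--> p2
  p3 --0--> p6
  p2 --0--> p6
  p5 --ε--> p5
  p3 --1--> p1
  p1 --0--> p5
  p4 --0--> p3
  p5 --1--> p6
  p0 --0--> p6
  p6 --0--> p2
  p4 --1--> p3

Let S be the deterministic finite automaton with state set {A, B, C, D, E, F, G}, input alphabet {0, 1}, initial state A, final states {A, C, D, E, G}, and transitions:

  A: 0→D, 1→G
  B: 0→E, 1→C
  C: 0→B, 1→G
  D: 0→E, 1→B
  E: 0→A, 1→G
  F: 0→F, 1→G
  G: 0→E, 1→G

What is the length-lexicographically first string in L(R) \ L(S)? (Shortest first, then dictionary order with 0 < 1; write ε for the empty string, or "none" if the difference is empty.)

The string 00001 is accepted by R but not by S.
No shorter string lies in the difference, and 00001 is the lexicographically first length-5 string in L(R) \ L(S).

00001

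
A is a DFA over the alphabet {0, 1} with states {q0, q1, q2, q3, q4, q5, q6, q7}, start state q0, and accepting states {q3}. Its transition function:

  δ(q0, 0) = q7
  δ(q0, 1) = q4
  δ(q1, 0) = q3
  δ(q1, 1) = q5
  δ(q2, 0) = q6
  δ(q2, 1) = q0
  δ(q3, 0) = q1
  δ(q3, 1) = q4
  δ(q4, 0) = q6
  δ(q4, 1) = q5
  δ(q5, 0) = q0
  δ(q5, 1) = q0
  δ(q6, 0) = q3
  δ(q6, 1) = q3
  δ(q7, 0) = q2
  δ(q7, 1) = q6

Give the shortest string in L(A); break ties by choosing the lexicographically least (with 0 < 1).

A breadth-first search from q0 reaches an accepting state first via the path q0 → q7 → q6 → q3 on input 010.
No string of length < 3 is accepted (BFS exhausts all shorter strings without reaching an accepting state), and 010 is the lexicographically least accepting string of length 3.

010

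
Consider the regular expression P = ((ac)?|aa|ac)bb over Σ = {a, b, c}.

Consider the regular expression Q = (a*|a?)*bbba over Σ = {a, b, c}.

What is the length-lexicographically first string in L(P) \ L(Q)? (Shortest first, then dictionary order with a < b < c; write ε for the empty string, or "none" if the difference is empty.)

The string bb is accepted by P but not by Q.
No shorter string lies in the difference, and bb is the lexicographically first length-2 string in L(P) \ L(Q).

bb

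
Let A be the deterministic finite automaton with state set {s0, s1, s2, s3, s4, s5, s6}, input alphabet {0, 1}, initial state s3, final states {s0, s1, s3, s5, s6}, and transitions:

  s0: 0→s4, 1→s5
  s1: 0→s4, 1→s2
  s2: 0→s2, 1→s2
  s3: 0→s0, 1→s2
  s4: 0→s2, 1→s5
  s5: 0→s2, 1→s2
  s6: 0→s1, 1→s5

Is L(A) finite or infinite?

finite

The useful states (reachable from s3 and able to reach an accepting state) are {s0, s3, s4, s5}.
Restricted to these states the transition graph has no cycle, so every accepting path has bounded length and L is finite.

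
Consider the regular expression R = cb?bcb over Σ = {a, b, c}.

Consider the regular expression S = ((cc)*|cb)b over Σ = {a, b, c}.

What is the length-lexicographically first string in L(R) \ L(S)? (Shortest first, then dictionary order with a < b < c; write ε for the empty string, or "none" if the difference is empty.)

cbcb

The string cbcb is accepted by R but not by S.
No shorter string lies in the difference, and cbcb is the lexicographically first length-4 string in L(R) \ L(S).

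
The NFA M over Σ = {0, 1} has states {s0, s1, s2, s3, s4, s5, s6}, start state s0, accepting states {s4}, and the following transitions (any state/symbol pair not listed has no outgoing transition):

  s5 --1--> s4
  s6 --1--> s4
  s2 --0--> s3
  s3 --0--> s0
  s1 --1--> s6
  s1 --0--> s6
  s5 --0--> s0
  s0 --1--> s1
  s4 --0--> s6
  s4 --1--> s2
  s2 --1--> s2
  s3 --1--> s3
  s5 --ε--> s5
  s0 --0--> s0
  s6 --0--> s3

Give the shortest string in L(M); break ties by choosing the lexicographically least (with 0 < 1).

101

A breadth-first search from s0 reaches an accepting state first via the path s0 → s1 → s6 → s4 on input 101.
No string of length < 3 is accepted (BFS exhausts all shorter strings without reaching an accepting state), and 101 is the lexicographically least accepting string of length 3.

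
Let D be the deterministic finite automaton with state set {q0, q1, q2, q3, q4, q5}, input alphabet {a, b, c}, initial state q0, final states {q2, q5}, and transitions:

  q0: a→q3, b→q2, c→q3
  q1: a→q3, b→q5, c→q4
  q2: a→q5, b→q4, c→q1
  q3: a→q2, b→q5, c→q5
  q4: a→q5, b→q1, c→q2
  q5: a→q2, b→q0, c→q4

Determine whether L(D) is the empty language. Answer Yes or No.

No

The string b is accepted: the run q0 → q2 ends in the accepting state q2.
Since at least one string is accepted, L(D) is not empty.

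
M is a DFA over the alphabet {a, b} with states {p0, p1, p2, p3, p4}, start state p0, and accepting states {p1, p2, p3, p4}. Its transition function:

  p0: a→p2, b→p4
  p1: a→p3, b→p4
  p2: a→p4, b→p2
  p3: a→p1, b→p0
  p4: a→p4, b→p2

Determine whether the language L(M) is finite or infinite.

infinite

State p2 is reachable from the start and can reach an accepting state, and it lies on the cycle p2 → p2.
Traversing that cycle any number of times yields accepted strings of unbounded length, so the language is infinite.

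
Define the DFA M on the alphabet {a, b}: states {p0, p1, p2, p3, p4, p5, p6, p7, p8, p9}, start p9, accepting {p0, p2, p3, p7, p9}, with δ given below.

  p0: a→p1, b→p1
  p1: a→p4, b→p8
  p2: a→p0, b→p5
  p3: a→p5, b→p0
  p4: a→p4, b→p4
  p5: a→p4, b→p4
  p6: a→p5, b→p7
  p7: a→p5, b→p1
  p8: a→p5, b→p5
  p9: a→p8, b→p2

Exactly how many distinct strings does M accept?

3

The useful subgraph on states {p0, p2, p9} is acyclic, so L(M) is finite; the longest accepting path visits 3 useful states, giving maximum string length 2.
Counting accepting paths from p9 by length: 1 of length 0, 1 of length 1, 1 of length 2. Total 3.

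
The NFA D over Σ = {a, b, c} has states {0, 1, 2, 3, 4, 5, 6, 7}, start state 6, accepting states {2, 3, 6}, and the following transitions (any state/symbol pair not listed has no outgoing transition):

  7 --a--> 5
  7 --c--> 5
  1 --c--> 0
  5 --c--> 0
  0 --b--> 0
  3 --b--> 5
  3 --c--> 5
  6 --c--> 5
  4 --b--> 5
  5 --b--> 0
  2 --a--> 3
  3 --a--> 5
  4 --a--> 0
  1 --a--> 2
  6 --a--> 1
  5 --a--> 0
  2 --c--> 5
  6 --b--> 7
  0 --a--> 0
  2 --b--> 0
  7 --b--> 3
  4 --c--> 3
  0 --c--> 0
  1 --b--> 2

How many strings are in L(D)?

The useful subgraph on states {1, 2, 3, 6, 7} is acyclic, so L(D) is finite; the longest accepting path visits 4 useful states, giving maximum string length 3.
Counting accepting paths from 6 by length: 1 of length 0, 3 of length 2, 2 of length 3. Total 6.

6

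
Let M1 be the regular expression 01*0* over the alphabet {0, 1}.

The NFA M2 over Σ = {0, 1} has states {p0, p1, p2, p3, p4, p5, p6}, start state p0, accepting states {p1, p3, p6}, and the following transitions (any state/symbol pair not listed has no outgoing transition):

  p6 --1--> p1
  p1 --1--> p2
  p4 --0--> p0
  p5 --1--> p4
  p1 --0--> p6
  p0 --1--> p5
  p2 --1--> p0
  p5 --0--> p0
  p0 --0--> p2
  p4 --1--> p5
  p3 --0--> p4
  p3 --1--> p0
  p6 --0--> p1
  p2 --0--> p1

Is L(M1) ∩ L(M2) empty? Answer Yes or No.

The string 00 is accepted by both M1 and M2.
Hence L(M1) ∩ L(M2) ≠ ∅.

No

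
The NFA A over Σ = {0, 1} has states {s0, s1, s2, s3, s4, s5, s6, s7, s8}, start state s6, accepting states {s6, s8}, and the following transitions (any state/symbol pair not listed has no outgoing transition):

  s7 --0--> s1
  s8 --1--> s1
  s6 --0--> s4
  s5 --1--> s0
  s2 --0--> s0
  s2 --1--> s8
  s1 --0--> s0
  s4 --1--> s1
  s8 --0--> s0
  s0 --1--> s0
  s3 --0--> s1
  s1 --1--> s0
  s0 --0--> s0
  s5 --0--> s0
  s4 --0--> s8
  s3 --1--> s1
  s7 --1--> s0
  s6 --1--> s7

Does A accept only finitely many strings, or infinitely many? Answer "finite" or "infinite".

The useful states (reachable from s6 and able to reach an accepting state) are {s4, s6, s8}.
Restricted to these states the transition graph has no cycle, so every accepting path has bounded length and L is finite.

finite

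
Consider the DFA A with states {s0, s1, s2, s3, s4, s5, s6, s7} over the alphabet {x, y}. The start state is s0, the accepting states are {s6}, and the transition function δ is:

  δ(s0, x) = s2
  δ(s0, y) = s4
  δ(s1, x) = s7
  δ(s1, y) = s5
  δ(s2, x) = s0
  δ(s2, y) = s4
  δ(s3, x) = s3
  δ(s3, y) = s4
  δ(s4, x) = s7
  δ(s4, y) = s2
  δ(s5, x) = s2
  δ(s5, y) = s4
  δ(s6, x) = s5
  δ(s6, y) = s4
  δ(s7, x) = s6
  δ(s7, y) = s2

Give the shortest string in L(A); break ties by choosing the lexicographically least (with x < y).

A breadth-first search from s0 reaches an accepting state first via the path s0 → s4 → s7 → s6 on input yxx.
No string of length < 3 is accepted (BFS exhausts all shorter strings without reaching an accepting state), and yxx is the lexicographically least accepting string of length 3.

yxx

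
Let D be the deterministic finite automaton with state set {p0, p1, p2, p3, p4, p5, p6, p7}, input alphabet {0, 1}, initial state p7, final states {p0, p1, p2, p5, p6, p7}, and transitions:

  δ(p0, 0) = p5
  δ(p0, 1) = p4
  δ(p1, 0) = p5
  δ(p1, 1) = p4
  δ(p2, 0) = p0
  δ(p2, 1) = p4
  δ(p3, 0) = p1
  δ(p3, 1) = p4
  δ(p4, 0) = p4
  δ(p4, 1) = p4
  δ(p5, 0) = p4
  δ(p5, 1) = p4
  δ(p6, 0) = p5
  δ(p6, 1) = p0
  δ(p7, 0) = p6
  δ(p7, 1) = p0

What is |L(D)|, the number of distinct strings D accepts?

7

The useful subgraph on states {p0, p5, p6, p7} is acyclic, so L(D) is finite; the longest accepting path visits 4 useful states, giving maximum string length 3.
Counting accepting paths from p7 by length: 1 of length 0, 2 of length 1, 3 of length 2, 1 of length 3. Total 7.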